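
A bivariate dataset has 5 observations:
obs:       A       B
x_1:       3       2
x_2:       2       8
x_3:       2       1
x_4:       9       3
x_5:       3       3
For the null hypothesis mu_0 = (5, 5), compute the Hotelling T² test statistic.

Step 1 — sample mean vector:
  mean(A) = (3 + 2 + 2 + 9 + 3) / 5 = 19/5 = 3.8
  mean(B) = (2 + 8 + 1 + 3 + 3) / 5 = 17/5 = 3.4
  x̄ = (3.8, 3.4),  deviation x̄ - mu_0 = (3.8, 3.4) - (5, 5) = (-1.2, -1.6).

Step 2 — sample covariance matrix, S[i,j] = (1/(n-1)) · Σ_k (x_{k,i} - mean_i) · (x_{k,j} - mean_j), divisor n-1 = 4:
  S[A,A] = ((-0.8)·(-0.8) + (-1.8)·(-1.8) + (-1.8)·(-1.8) + (5.2)·(5.2) + (-0.8)·(-0.8)) / 4 = 34.8/4 = 8.7
  S[A,B] = ((-0.8)·(-1.4) + (-1.8)·(4.6) + (-1.8)·(-2.4) + (5.2)·(-0.4) + (-0.8)·(-0.4)) / 4 = -4.6/4 = -1.15
  S[B,B] = ((-1.4)·(-1.4) + (4.6)·(4.6) + (-2.4)·(-2.4) + (-0.4)·(-0.4) + (-0.4)·(-0.4)) / 4 = 29.2/4 = 7.3
  S = [[8.7, -1.15],
 [-1.15, 7.3]].

Step 3 — invert S. det(S) = 8.7·7.3 - (-1.15)² = 62.1875.
  S^{-1} = (1/det) · [[d, -b], [-b, a]] = [[0.1174, 0.0185],
 [0.0185, 0.1399]].

Step 4 — quadratic form (x̄ - mu_0)^T · S^{-1} · (x̄ - mu_0):
  S^{-1} · (x̄ - mu_0) = (-0.1705, -0.246),
  (x̄ - mu_0)^T · [...] = (-1.2)·(-0.1705) + (-1.6)·(-0.246) = 0.5982.

Step 5 — scale by n: T² = 5 · 0.5982 = 2.991.

T² ≈ 2.991


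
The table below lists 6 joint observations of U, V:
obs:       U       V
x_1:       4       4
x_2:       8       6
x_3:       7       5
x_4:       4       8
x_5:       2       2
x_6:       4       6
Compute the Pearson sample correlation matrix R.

Step 1 — column means:
  mean(U) = (4 + 8 + 7 + 4 + 2 + 4) / 6 = 29/6 = 4.8333
  mean(V) = (4 + 6 + 5 + 8 + 2 + 6) / 6 = 31/6 = 5.1667

Step 2 — sample variances and covariances s[i,j] = (1/(n-1)) · Σ_k (x_{k,i} - mean_i) · (x_{k,j} - mean_j), with n-1 = 5:
  s[U,U] = ((-0.8333)·(-0.8333) + (3.1667)·(3.1667) + (2.1667)·(2.1667) + (-0.8333)·(-0.8333) + (-2.8333)·(-2.8333) + (-0.8333)·(-0.8333)) / 5 = 24.8333/5 = 4.9667
  s[U,V] = ((-0.8333)·(-1.1667) + (3.1667)·(0.8333) + (2.1667)·(-0.1667) + (-0.8333)·(2.8333) + (-2.8333)·(-3.1667) + (-0.8333)·(0.8333)) / 5 = 9.1667/5 = 1.8333
  s[V,V] = ((-1.1667)·(-1.1667) + (0.8333)·(0.8333) + (-0.1667)·(-0.1667) + (2.8333)·(2.8333) + (-3.1667)·(-3.1667) + (0.8333)·(0.8333)) / 5 = 20.8333/5 = 4.1667
  Sample standard deviations s_i = √(s[i,i]):
  s(U) = √(4.9667) = 2.2286
  s(V) = √(4.1667) = 2.0412

Step 3 — r_{ij} = s_{ij} / (s_i · s_j):
  r[U,U] = 1 (diagonal).
  r[U,V] = 1.8333 / (2.2286 · 2.0412) = 1.8333 / 4.5491 = 0.403
  r[V,V] = 1 (diagonal).

R is symmetric with unit diagonal. Assembling:

R = [[1, 0.403],
 [0.403, 1]]


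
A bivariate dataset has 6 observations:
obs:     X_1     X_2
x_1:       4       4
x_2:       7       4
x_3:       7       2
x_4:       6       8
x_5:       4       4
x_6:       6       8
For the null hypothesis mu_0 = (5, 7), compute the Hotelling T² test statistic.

Step 1 — sample mean vector:
  mean(X_1) = (4 + 7 + 7 + 6 + 4 + 6) / 6 = 34/6 = 5.6667
  mean(X_2) = (4 + 4 + 2 + 8 + 4 + 8) / 6 = 30/6 = 5
  x̄ = (5.6667, 5),  deviation x̄ - mu_0 = (5.6667, 5) - (5, 7) = (0.6667, -2).

Step 2 — sample covariance matrix, S[i,j] = (1/(n-1)) · Σ_k (x_{k,i} - mean_i) · (x_{k,j} - mean_j), divisor n-1 = 5:
  S[X_1,X_1] = ((-1.6667)·(-1.6667) + (1.3333)·(1.3333) + (1.3333)·(1.3333) + (0.3333)·(0.3333) + (-1.6667)·(-1.6667) + (0.3333)·(0.3333)) / 5 = 9.3333/5 = 1.8667
  S[X_1,X_2] = ((-1.6667)·(-1) + (1.3333)·(-1) + (1.3333)·(-3) + (0.3333)·(3) + (-1.6667)·(-1) + (0.3333)·(3)) / 5 = 0/5 = 0
  S[X_2,X_2] = ((-1)·(-1) + (-1)·(-1) + (-3)·(-3) + (3)·(3) + (-1)·(-1) + (3)·(3)) / 5 = 30/5 = 6
  S = [[1.8667, 0],
 [0, 6]].

Step 3 — invert S. det(S) = 1.8667·6 - (0)² = 11.2.
  S^{-1} = (1/det) · [[d, -b], [-b, a]] = [[0.5357, 0],
 [0, 0.1667]].

Step 4 — quadratic form (x̄ - mu_0)^T · S^{-1} · (x̄ - mu_0):
  S^{-1} · (x̄ - mu_0) = (0.3571, -0.3333),
  (x̄ - mu_0)^T · [...] = (0.6667)·(0.3571) + (-2)·(-0.3333) = 0.9048.

Step 5 — scale by n: T² = 6 · 0.9048 = 5.4286.

T² ≈ 5.4286


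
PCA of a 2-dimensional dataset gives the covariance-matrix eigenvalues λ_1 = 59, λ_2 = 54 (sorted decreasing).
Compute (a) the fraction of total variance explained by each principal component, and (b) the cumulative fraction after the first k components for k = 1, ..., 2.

Step 1 — total variance = trace(Sigma) = Σ λ_i = 59 + 54 = 113.

Step 2 — fraction explained by component i = λ_i / Σ λ:
  PC1: 59/113 = 0.5221
  PC2: 54/113 = 0.4779

Step 3 — cumulative fraction after k components = (λ_1 + ... + λ_k) / Σ λ:
  k = 1: 59/113 = 0.5221
  k = 2: (59 + 54)/113 = 113/113 = 1

Summary (fraction, with percent):

explained: PC1 0.5221 (52.21%), PC2 0.4779 (47.79%);  cumulative: 0.5221, 1


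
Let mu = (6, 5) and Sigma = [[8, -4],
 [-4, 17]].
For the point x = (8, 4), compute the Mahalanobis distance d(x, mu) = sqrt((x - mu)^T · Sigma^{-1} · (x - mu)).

Step 1 — centre the observation: (x - mu) = (2, -1).

Step 2 — invert Sigma. det(Sigma) = 8·17 - (-4)² = 120.
  Sigma^{-1} = (1/det) · [[d, -b], [-b, a]] = [[0.1417, 0.0333],
 [0.0333, 0.0667]].

Step 3 — form the quadratic (x - mu)^T · Sigma^{-1} · (x - mu):
  Sigma^{-1} · (x - mu) = (0.25, 0).
  (x - mu)^T · [Sigma^{-1} · (x - mu)] = (2)·(0.25) + (-1)·(0) = 0.5.

Step 4 — take square root: d = √(0.5) ≈ 0.7071.

d(x, mu) = √(0.5) ≈ 0.7071


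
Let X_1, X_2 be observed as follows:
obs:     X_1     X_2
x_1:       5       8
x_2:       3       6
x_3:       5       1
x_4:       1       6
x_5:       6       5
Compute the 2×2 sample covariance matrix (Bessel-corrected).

Step 1 — column means:
  mean(X_1) = (5 + 3 + 5 + 1 + 6) / 5 = 20/5 = 4
  mean(X_2) = (8 + 6 + 1 + 6 + 5) / 5 = 26/5 = 5.2

Step 2 — sample covariance S[i,j] = (1/(n-1)) · Σ_k (x_{k,i} - mean_i) · (x_{k,j} - mean_j), with n-1 = 4.
  S[X_1,X_1] = ((1)·(1) + (-1)·(-1) + (1)·(1) + (-3)·(-3) + (2)·(2)) / 4 = 16/4 = 4
  S[X_1,X_2] = ((1)·(2.8) + (-1)·(0.8) + (1)·(-4.2) + (-3)·(0.8) + (2)·(-0.2)) / 4 = -5/4 = -1.25
  S[X_2,X_2] = ((2.8)·(2.8) + (0.8)·(0.8) + (-4.2)·(-4.2) + (0.8)·(0.8) + (-0.2)·(-0.2)) / 4 = 26.8/4 = 6.7

S is symmetric (S[j,i] = S[i,j]). Assembling:

S = [[4, -1.25],
 [-1.25, 6.7]]


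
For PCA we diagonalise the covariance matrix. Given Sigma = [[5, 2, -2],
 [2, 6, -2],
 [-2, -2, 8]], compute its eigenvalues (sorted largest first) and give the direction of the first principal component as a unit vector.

Step 1 — characteristic polynomial p(λ) = det(λI - Sigma) = λ³ - tr·λ² + c_1·λ - det, where tr = trace, c_1 = sum of the principal 2×2 minors, det = det(Sigma):
  tr = 5 + 6 + 8 = 19,
  c_1 = (5·6 - (2)²) + (5·8 - (-2)²) + (6·8 - (-2)²) = 26 + 36 + 44 = 106,
  det = 5·(6·8 - (-2)²) - (2)·((2)·8 - (-2)·(-2)) + (-2)·((2)·(-2) - 6·(-2)) = 5·(44) - (2)·(12) + (-2)·(8) = 180.
  So p(λ) = λ³ - 19λ² + 106λ - 180.
Step 2 — look for an integer root (rational root theorem: any rational root is an integer divisor of 180). Testing λ = 5:
  p(5) = 125 - 475 + 530 - 180 = 0  ✓
  Dividing out (λ - 5): p(λ) = (λ - 5)(λ² - 14λ + 36).
Step 3 — remaining eigenvalues from the quadratic λ² - 14λ + 36 = 0:
  Δ = 14² - 4·36 = 196 - 144 = 52,  λ = (14 ± √52)/2 = (14 ± 7.2111)/2 ≈ 10.6056 or 3.3944.
  Sorted: λ_1 = 10.6056,  λ_2 = 5,  λ_3 = 3.3944  (check: sum = 19 = tr ✓).

Step 4 — unit eigenvector for λ_1 ≈ 10.6056: v spans the null space of (Sigma - λ_1 I), whose rows are
  r_1 = (-5.6056, 2, -2),  r_2 = (2, -4.6056, -2),  r_3 = (-2, -2, -2.6056).
  v is orthogonal to every row, so take v ∝ r_1 × r_2 = ((2)·(-2) - (-2)·(-4.6056), (-2)·(2) - (-5.6056)·(-2), (-5.6056)·(-4.6056) - (2)·(2)) ≈ (-13.2111, -15.2111, 21.8167).
  Rescale (multiply by -1 so the first nonzero entry is positive): u = (13.2111, 15.2111, -21.8167).
  ||u|| = √((13.2111)² + (15.2111)² + (-21.8167)²) = √(881.8773) ≈ 29.6964,  v_1 = u/||u|| ≈ (0.4449, 0.5122, -0.7347) (||v_1|| = 1).

λ_1 = 10.6056,  λ_2 = 5,  λ_3 = 3.3944;  v_1 ≈ (0.4449, 0.5122, -0.7347)


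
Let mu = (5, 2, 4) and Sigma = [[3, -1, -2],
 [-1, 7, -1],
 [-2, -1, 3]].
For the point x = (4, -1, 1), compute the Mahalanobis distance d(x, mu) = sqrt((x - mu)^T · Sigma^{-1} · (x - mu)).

Step 1 — centre the observation: (x - mu) = (-1, -3, -3).

Step 2 — invert Sigma (cofactor / det for 3×3, or solve directly):
  Sigma^{-1} = [[0.8, 0.2, 0.6],
 [0.2, 0.2, 0.2],
 [0.6, 0.2, 0.8]].

Step 3 — form the quadratic (x - mu)^T · Sigma^{-1} · (x - mu):
  Sigma^{-1} · (x - mu) = (-3.2, -1.4, -3.6).
  (x - mu)^T · [Sigma^{-1} · (x - mu)] = (-1)·(-3.2) + (-3)·(-1.4) + (-3)·(-3.6) = 18.2.

Step 4 — take square root: d = √(18.2) ≈ 4.2661.

d(x, mu) = √(18.2) ≈ 4.2661


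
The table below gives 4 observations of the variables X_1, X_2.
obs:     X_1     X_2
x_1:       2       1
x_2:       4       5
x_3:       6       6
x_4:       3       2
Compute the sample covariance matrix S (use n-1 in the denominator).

Step 1 — column means:
  mean(X_1) = (2 + 4 + 6 + 3) / 4 = 15/4 = 3.75
  mean(X_2) = (1 + 5 + 6 + 2) / 4 = 14/4 = 3.5

Step 2 — sample covariance S[i,j] = (1/(n-1)) · Σ_k (x_{k,i} - mean_i) · (x_{k,j} - mean_j), with n-1 = 3.
  S[X_1,X_1] = ((-1.75)·(-1.75) + (0.25)·(0.25) + (2.25)·(2.25) + (-0.75)·(-0.75)) / 3 = 8.75/3 = 2.9167
  S[X_1,X_2] = ((-1.75)·(-2.5) + (0.25)·(1.5) + (2.25)·(2.5) + (-0.75)·(-1.5)) / 3 = 11.5/3 = 3.8333
  S[X_2,X_2] = ((-2.5)·(-2.5) + (1.5)·(1.5) + (2.5)·(2.5) + (-1.5)·(-1.5)) / 3 = 17/3 = 5.6667

S is symmetric (S[j,i] = S[i,j]). Assembling:

S = [[2.9167, 3.8333],
 [3.8333, 5.6667]]


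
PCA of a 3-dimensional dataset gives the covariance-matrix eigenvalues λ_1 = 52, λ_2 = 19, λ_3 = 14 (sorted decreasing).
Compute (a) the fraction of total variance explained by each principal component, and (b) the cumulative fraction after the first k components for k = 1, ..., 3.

Step 1 — total variance = trace(Sigma) = Σ λ_i = 52 + 19 + 14 = 85.

Step 2 — fraction explained by component i = λ_i / Σ λ:
  PC1: 52/85 = 0.6118
  PC2: 19/85 = 0.2235
  PC3: 14/85 = 0.1647

Step 3 — cumulative fraction after k components = (λ_1 + ... + λ_k) / Σ λ:
  k = 1: 52/85 = 0.6118
  k = 2: (52 + 19)/85 = 71/85 = 0.8353
  k = 3: (52 + 19 + 14)/85 = 85/85 = 1

Summary (fraction, with percent):

explained: PC1 0.6118 (61.18%), PC2 0.2235 (22.35%), PC3 0.1647 (16.47%);  cumulative: 0.6118, 0.8353, 1


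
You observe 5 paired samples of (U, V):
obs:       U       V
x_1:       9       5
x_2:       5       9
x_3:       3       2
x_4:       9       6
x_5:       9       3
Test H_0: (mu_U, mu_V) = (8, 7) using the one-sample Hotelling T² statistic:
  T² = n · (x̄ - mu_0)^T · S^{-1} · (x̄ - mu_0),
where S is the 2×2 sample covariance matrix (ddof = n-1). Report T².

Step 1 — sample mean vector:
  mean(U) = (9 + 5 + 3 + 9 + 9) / 5 = 35/5 = 7
  mean(V) = (5 + 9 + 2 + 6 + 3) / 5 = 25/5 = 5
  x̄ = (7, 5),  deviation x̄ - mu_0 = (7, 5) - (8, 7) = (-1, -2).

Step 2 — sample covariance matrix, S[i,j] = (1/(n-1)) · Σ_k (x_{k,i} - mean_i) · (x_{k,j} - mean_j), divisor n-1 = 4:
  S[U,U] = ((2)·(2) + (-2)·(-2) + (-4)·(-4) + (2)·(2) + (2)·(2)) / 4 = 32/4 = 8
  S[U,V] = ((2)·(0) + (-2)·(4) + (-4)·(-3) + (2)·(1) + (2)·(-2)) / 4 = 2/4 = 0.5
  S[V,V] = ((0)·(0) + (4)·(4) + (-3)·(-3) + (1)·(1) + (-2)·(-2)) / 4 = 30/4 = 7.5
  S = [[8, 0.5],
 [0.5, 7.5]].

Step 3 — invert S. det(S) = 8·7.5 - (0.5)² = 59.75.
  S^{-1} = (1/det) · [[d, -b], [-b, a]] = [[0.1255, -0.0084],
 [-0.0084, 0.1339]].

Step 4 — quadratic form (x̄ - mu_0)^T · S^{-1} · (x̄ - mu_0):
  S^{-1} · (x̄ - mu_0) = (-0.1088, -0.2594),
  (x̄ - mu_0)^T · [...] = (-1)·(-0.1088) + (-2)·(-0.2594) = 0.6276.

Step 5 — scale by n: T² = 5 · 0.6276 = 3.1381.

T² ≈ 3.1381


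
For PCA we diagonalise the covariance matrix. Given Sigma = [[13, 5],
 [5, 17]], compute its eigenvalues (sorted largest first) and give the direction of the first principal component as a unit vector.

Step 1 — characteristic polynomial of 2×2 Sigma:
  det(Sigma - λI) = λ² - trace · λ + det = 0.
  trace = 13 + 17 = 30, det = 13·17 - (5)² = 196.
Step 2 — discriminant:
  Δ = trace² - 4·det = 900 - 784 = 116.
Step 3 — eigenvalues:
  λ = (trace ± √Δ)/2 = (30 ± 10.7703)/2,
  λ_1 = 20.3852,  λ_2 = 9.6148.

Step 4 — unit eigenvector for λ_1: solve (Sigma - λ_1 I)v = 0. First row:
  (13 - 20.3852)·v_x + (5)·v_y = 0, i.e. (-7.3852)·v_x + (5)·v_y = 0,
  so v ∝ (b, λ_1 - a) = (5, 7.3852) = u.
  ||u|| = √((5)² + (7.3852)²) = √(79.5407) ≈ 8.9186,
  v_1 = u/||u|| ≈ (0.5606, 0.8281) (||v_1|| = 1).

λ_1 = 20.3852,  λ_2 = 9.6148;  v_1 ≈ (0.5606, 0.8281)


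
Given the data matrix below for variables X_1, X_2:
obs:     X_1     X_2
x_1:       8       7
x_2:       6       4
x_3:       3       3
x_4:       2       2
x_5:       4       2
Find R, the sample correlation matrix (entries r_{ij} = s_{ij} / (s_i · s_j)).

Step 1 — column means:
  mean(X_1) = (8 + 6 + 3 + 2 + 4) / 5 = 23/5 = 4.6
  mean(X_2) = (7 + 4 + 3 + 2 + 2) / 5 = 18/5 = 3.6

Step 2 — sample variances and covariances s[i,j] = (1/(n-1)) · Σ_k (x_{k,i} - mean_i) · (x_{k,j} - mean_j), with n-1 = 4:
  s[X_1,X_1] = ((3.4)·(3.4) + (1.4)·(1.4) + (-1.6)·(-1.6) + (-2.6)·(-2.6) + (-0.6)·(-0.6)) / 4 = 23.2/4 = 5.8
  s[X_1,X_2] = ((3.4)·(3.4) + (1.4)·(0.4) + (-1.6)·(-0.6) + (-2.6)·(-1.6) + (-0.6)·(-1.6)) / 4 = 18.2/4 = 4.55
  s[X_2,X_2] = ((3.4)·(3.4) + (0.4)·(0.4) + (-0.6)·(-0.6) + (-1.6)·(-1.6) + (-1.6)·(-1.6)) / 4 = 17.2/4 = 4.3
  Sample standard deviations s_i = √(s[i,i]):
  s(X_1) = √(5.8) = 2.4083
  s(X_2) = √(4.3) = 2.0736

Step 3 — r_{ij} = s_{ij} / (s_i · s_j):
  r[X_1,X_1] = 1 (diagonal).
  r[X_1,X_2] = 4.55 / (2.4083 · 2.0736) = 4.55 / 4.994 = 0.9111
  r[X_2,X_2] = 1 (diagonal).

R is symmetric with unit diagonal. Assembling:

R = [[1, 0.9111],
 [0.9111, 1]]


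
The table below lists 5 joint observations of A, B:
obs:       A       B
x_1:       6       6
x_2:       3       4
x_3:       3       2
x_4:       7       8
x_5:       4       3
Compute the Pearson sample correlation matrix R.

Step 1 — column means:
  mean(A) = (6 + 3 + 3 + 7 + 4) / 5 = 23/5 = 4.6
  mean(B) = (6 + 4 + 2 + 8 + 3) / 5 = 23/5 = 4.6

Step 2 — sample variances and covariances s[i,j] = (1/(n-1)) · Σ_k (x_{k,i} - mean_i) · (x_{k,j} - mean_j), with n-1 = 4:
  s[A,A] = ((1.4)·(1.4) + (-1.6)·(-1.6) + (-1.6)·(-1.6) + (2.4)·(2.4) + (-0.6)·(-0.6)) / 4 = 13.2/4 = 3.3
  s[A,B] = ((1.4)·(1.4) + (-1.6)·(-0.6) + (-1.6)·(-2.6) + (2.4)·(3.4) + (-0.6)·(-1.6)) / 4 = 16.2/4 = 4.05
  s[B,B] = ((1.4)·(1.4) + (-0.6)·(-0.6) + (-2.6)·(-2.6) + (3.4)·(3.4) + (-1.6)·(-1.6)) / 4 = 23.2/4 = 5.8
  Sample standard deviations s_i = √(s[i,i]):
  s(A) = √(3.3) = 1.8166
  s(B) = √(5.8) = 2.4083

Step 3 — r_{ij} = s_{ij} / (s_i · s_j):
  r[A,A] = 1 (diagonal).
  r[A,B] = 4.05 / (1.8166 · 2.4083) = 4.05 / 4.3749 = 0.9257
  r[B,B] = 1 (diagonal).

R is symmetric with unit diagonal. Assembling:

R = [[1, 0.9257],
 [0.9257, 1]]


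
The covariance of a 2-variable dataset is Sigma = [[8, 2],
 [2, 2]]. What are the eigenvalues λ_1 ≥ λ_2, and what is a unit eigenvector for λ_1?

Step 1 — characteristic polynomial of 2×2 Sigma:
  det(Sigma - λI) = λ² - trace · λ + det = 0.
  trace = 8 + 2 = 10, det = 8·2 - (2)² = 12.
Step 2 — discriminant:
  Δ = trace² - 4·det = 100 - 48 = 52.
Step 3 — eigenvalues:
  λ = (trace ± √Δ)/2 = (10 ± 7.2111)/2,
  λ_1 = 8.6056,  λ_2 = 1.3944.

Step 4 — unit eigenvector for λ_1: solve (Sigma - λ_1 I)v = 0. First row:
  (8 - 8.6056)·v_x + (2)·v_y = 0, i.e. (-0.6056)·v_x + (2)·v_y = 0,
  so v ∝ (b, λ_1 - a) = (2, 0.6056) = u.
  ||u|| = √((2)² + (0.6056)²) = √(4.3667) ≈ 2.0897,
  v_1 = u/||u|| ≈ (0.9571, 0.2898) (||v_1|| = 1).

λ_1 = 8.6056,  λ_2 = 1.3944;  v_1 ≈ (0.9571, 0.2898)


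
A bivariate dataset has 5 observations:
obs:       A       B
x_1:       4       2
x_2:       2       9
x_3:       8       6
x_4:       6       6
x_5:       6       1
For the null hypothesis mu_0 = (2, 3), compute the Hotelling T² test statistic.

Step 1 — sample mean vector:
  mean(A) = (4 + 2 + 8 + 6 + 6) / 5 = 26/5 = 5.2
  mean(B) = (2 + 9 + 6 + 6 + 1) / 5 = 24/5 = 4.8
  x̄ = (5.2, 4.8),  deviation x̄ - mu_0 = (5.2, 4.8) - (2, 3) = (3.2, 1.8).

Step 2 — sample covariance matrix, S[i,j] = (1/(n-1)) · Σ_k (x_{k,i} - mean_i) · (x_{k,j} - mean_j), divisor n-1 = 4:
  S[A,A] = ((-1.2)·(-1.2) + (-3.2)·(-3.2) + (2.8)·(2.8) + (0.8)·(0.8) + (0.8)·(0.8)) / 4 = 20.8/4 = 5.2
  S[A,B] = ((-1.2)·(-2.8) + (-3.2)·(4.2) + (2.8)·(1.2) + (0.8)·(1.2) + (0.8)·(-3.8)) / 4 = -8.8/4 = -2.2
  S[B,B] = ((-2.8)·(-2.8) + (4.2)·(4.2) + (1.2)·(1.2) + (1.2)·(1.2) + (-3.8)·(-3.8)) / 4 = 42.8/4 = 10.7
  S = [[5.2, -2.2],
 [-2.2, 10.7]].

Step 3 — invert S. det(S) = 5.2·10.7 - (-2.2)² = 50.8.
  S^{-1} = (1/det) · [[d, -b], [-b, a]] = [[0.2106, 0.0433],
 [0.0433, 0.1024]].

Step 4 — quadratic form (x̄ - mu_0)^T · S^{-1} · (x̄ - mu_0):
  S^{-1} · (x̄ - mu_0) = (0.752, 0.3228),
  (x̄ - mu_0)^T · [...] = (3.2)·(0.752) + (1.8)·(0.3228) = 2.9874.

Step 5 — scale by n: T² = 5 · 2.9874 = 14.937.

T² ≈ 14.937


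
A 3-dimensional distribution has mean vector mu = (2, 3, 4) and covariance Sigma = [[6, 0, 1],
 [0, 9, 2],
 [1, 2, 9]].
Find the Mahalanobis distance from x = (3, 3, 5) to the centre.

Step 1 — centre the observation: (x - mu) = (1, 0, 1).

Step 2 — invert Sigma (cofactor / det for 3×3, or solve directly):
  Sigma^{-1} = [[0.17, 0.0044, -0.0199],
 [0.0044, 0.117, -0.0265],
 [-0.0199, -0.0265, 0.1192]].

Step 3 — form the quadratic (x - mu)^T · Sigma^{-1} · (x - mu):
  Sigma^{-1} · (x - mu) = (0.1501, -0.0221, 0.0993).
  (x - mu)^T · [Sigma^{-1} · (x - mu)] = (1)·(0.1501) + (0)·(-0.0221) + (1)·(0.0993) = 0.2494.

Step 4 — take square root: d = √(0.2494) ≈ 0.4994.

d(x, mu) = √(0.2494) ≈ 0.4994


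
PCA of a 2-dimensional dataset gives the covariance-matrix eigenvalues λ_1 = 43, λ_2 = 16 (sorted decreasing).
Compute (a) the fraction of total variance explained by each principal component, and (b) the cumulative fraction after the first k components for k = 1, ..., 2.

Step 1 — total variance = trace(Sigma) = Σ λ_i = 43 + 16 = 59.

Step 2 — fraction explained by component i = λ_i / Σ λ:
  PC1: 43/59 = 0.7288
  PC2: 16/59 = 0.2712

Step 3 — cumulative fraction after k components = (λ_1 + ... + λ_k) / Σ λ:
  k = 1: 43/59 = 0.7288
  k = 2: (43 + 16)/59 = 59/59 = 1

Summary (fraction, with percent):

explained: PC1 0.7288 (72.88%), PC2 0.2712 (27.12%);  cumulative: 0.7288, 1


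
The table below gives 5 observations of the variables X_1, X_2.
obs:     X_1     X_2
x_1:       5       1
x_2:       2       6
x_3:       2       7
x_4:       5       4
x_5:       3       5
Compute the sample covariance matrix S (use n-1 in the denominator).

Step 1 — column means:
  mean(X_1) = (5 + 2 + 2 + 5 + 3) / 5 = 17/5 = 3.4
  mean(X_2) = (1 + 6 + 7 + 4 + 5) / 5 = 23/5 = 4.6

Step 2 — sample covariance S[i,j] = (1/(n-1)) · Σ_k (x_{k,i} - mean_i) · (x_{k,j} - mean_j), with n-1 = 4.
  S[X_1,X_1] = ((1.6)·(1.6) + (-1.4)·(-1.4) + (-1.4)·(-1.4) + (1.6)·(1.6) + (-0.4)·(-0.4)) / 4 = 9.2/4 = 2.3
  S[X_1,X_2] = ((1.6)·(-3.6) + (-1.4)·(1.4) + (-1.4)·(2.4) + (1.6)·(-0.6) + (-0.4)·(0.4)) / 4 = -12.2/4 = -3.05
  S[X_2,X_2] = ((-3.6)·(-3.6) + (1.4)·(1.4) + (2.4)·(2.4) + (-0.6)·(-0.6) + (0.4)·(0.4)) / 4 = 21.2/4 = 5.3

S is symmetric (S[j,i] = S[i,j]). Assembling:

S = [[2.3, -3.05],
 [-3.05, 5.3]]


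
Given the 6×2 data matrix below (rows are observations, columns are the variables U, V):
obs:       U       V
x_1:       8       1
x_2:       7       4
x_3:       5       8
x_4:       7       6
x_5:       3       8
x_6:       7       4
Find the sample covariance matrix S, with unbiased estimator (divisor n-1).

Step 1 — column means:
  mean(U) = (8 + 7 + 5 + 7 + 3 + 7) / 6 = 37/6 = 6.1667
  mean(V) = (1 + 4 + 8 + 6 + 8 + 4) / 6 = 31/6 = 5.1667

Step 2 — sample covariance S[i,j] = (1/(n-1)) · Σ_k (x_{k,i} - mean_i) · (x_{k,j} - mean_j), with n-1 = 5.
  S[U,U] = ((1.8333)·(1.8333) + (0.8333)·(0.8333) + (-1.1667)·(-1.1667) + (0.8333)·(0.8333) + (-3.1667)·(-3.1667) + (0.8333)·(0.8333)) / 5 = 16.8333/5 = 3.3667
  S[U,V] = ((1.8333)·(-4.1667) + (0.8333)·(-1.1667) + (-1.1667)·(2.8333) + (0.8333)·(0.8333) + (-3.1667)·(2.8333) + (0.8333)·(-1.1667)) / 5 = -21.1667/5 = -4.2333
  S[V,V] = ((-4.1667)·(-4.1667) + (-1.1667)·(-1.1667) + (2.8333)·(2.8333) + (0.8333)·(0.8333) + (2.8333)·(2.8333) + (-1.1667)·(-1.1667)) / 5 = 36.8333/5 = 7.3667

S is symmetric (S[j,i] = S[i,j]). Assembling:

S = [[3.3667, -4.2333],
 [-4.2333, 7.3667]]


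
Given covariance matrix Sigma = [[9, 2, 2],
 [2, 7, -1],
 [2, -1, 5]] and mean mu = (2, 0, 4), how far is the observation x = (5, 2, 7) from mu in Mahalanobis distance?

Step 1 — centre the observation: (x - mu) = (3, 2, 3).

Step 2 — invert Sigma (cofactor / det for 3×3, or solve directly):
  Sigma^{-1} = [[0.136, -0.048, -0.064],
 [-0.048, 0.164, 0.052],
 [-0.064, 0.052, 0.236]].

Step 3 — form the quadratic (x - mu)^T · Sigma^{-1} · (x - mu):
  Sigma^{-1} · (x - mu) = (0.12, 0.34, 0.62).
  (x - mu)^T · [Sigma^{-1} · (x - mu)] = (3)·(0.12) + (2)·(0.34) + (3)·(0.62) = 2.9.

Step 4 — take square root: d = √(2.9) ≈ 1.7029.

d(x, mu) = √(2.9) ≈ 1.7029


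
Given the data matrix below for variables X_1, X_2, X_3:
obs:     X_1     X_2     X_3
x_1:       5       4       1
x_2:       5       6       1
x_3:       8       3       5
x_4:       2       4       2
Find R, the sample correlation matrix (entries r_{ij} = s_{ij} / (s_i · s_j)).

Step 1 — column means:
  mean(X_1) = (5 + 5 + 8 + 2) / 4 = 20/4 = 5
  mean(X_2) = (4 + 6 + 3 + 4) / 4 = 17/4 = 4.25
  mean(X_3) = (1 + 1 + 5 + 2) / 4 = 9/4 = 2.25

Step 2 — sample variances and covariances s[i,j] = (1/(n-1)) · Σ_k (x_{k,i} - mean_i) · (x_{k,j} - mean_j), with n-1 = 3:
  s[X_1,X_1] = ((0)·(0) + (0)·(0) + (3)·(3) + (-3)·(-3)) / 3 = 18/3 = 6
  s[X_1,X_2] = ((0)·(-0.25) + (0)·(1.75) + (3)·(-1.25) + (-3)·(-0.25)) / 3 = -3/3 = -1
  s[X_1,X_3] = ((0)·(-1.25) + (0)·(-1.25) + (3)·(2.75) + (-3)·(-0.25)) / 3 = 9/3 = 3
  s[X_2,X_2] = ((-0.25)·(-0.25) + (1.75)·(1.75) + (-1.25)·(-1.25) + (-0.25)·(-0.25)) / 3 = 4.75/3 = 1.5833
  s[X_2,X_3] = ((-0.25)·(-1.25) + (1.75)·(-1.25) + (-1.25)·(2.75) + (-0.25)·(-0.25)) / 3 = -5.25/3 = -1.75
  s[X_3,X_3] = ((-1.25)·(-1.25) + (-1.25)·(-1.25) + (2.75)·(2.75) + (-0.25)·(-0.25)) / 3 = 10.75/3 = 3.5833
  Sample standard deviations s_i = √(s[i,i]):
  s(X_1) = √(6) = 2.4495
  s(X_2) = √(1.5833) = 1.2583
  s(X_3) = √(3.5833) = 1.893

Step 3 — r_{ij} = s_{ij} / (s_i · s_j):
  r[X_1,X_1] = 1 (diagonal).
  r[X_1,X_2] = -1 / (2.4495 · 1.2583) = -1 / 3.0822 = -0.3244
  r[X_1,X_3] = 3 / (2.4495 · 1.893) = 3 / 4.6368 = 0.647
  r[X_2,X_2] = 1 (diagonal).
  r[X_2,X_3] = -1.75 / (1.2583 · 1.893) = -1.75 / 2.3819 = -0.7347
  r[X_3,X_3] = 1 (diagonal).

R is symmetric with unit diagonal. Assembling:

R = [[1, -0.3244, 0.647],
 [-0.3244, 1, -0.7347],
 [0.647, -0.7347, 1]]


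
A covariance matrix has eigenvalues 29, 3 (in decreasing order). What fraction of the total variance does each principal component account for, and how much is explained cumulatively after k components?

Step 1 — total variance = trace(Sigma) = Σ λ_i = 29 + 3 = 32.

Step 2 — fraction explained by component i = λ_i / Σ λ:
  PC1: 29/32 = 0.9062
  PC2: 3/32 = 0.0938

Step 3 — cumulative fraction after k components = (λ_1 + ... + λ_k) / Σ λ:
  k = 1: 29/32 = 0.9062
  k = 2: (29 + 3)/32 = 32/32 = 1

Summary (fraction, with percent):

explained: PC1 0.9062 (90.62%), PC2 0.0938 (9.38%);  cumulative: 0.9062, 1


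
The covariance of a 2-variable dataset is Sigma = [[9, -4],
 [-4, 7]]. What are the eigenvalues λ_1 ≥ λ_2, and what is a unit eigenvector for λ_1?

Step 1 — characteristic polynomial of 2×2 Sigma:
  det(Sigma - λI) = λ² - trace · λ + det = 0.
  trace = 9 + 7 = 16, det = 9·7 - (-4)² = 47.
Step 2 — discriminant:
  Δ = trace² - 4·det = 256 - 188 = 68.
Step 3 — eigenvalues:
  λ = (trace ± √Δ)/2 = (16 ± 8.2462)/2,
  λ_1 = 12.1231,  λ_2 = 3.8769.

Step 4 — unit eigenvector for λ_1: solve (Sigma - λ_1 I)v = 0. First row:
  (9 - 12.1231)·v_x + (-4)·v_y = 0, i.e. (-3.1231)·v_x + (-4)·v_y = 0,
  so v ∝ (b, λ_1 - a) = (-4, 3.1231); multiply by -1 so the first entry is positive: u = (4, -3.1231).
  ||u|| = √((4)² + (-3.1231)²) = √(25.7538) ≈ 5.0748,
  v_1 = u/||u|| ≈ (0.7882, -0.6154) (||v_1|| = 1).

λ_1 = 12.1231,  λ_2 = 3.8769;  v_1 ≈ (0.7882, -0.6154)


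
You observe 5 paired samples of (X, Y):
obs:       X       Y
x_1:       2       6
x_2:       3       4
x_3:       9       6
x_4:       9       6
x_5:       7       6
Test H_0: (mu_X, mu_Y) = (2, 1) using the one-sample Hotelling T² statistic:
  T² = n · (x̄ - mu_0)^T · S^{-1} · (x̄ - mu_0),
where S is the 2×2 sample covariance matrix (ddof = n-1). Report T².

Step 1 — sample mean vector:
  mean(X) = (2 + 3 + 9 + 9 + 7) / 5 = 30/5 = 6
  mean(Y) = (6 + 4 + 6 + 6 + 6) / 5 = 28/5 = 5.6
  x̄ = (6, 5.6),  deviation x̄ - mu_0 = (6, 5.6) - (2, 1) = (4, 4.6).

Step 2 — sample covariance matrix, S[i,j] = (1/(n-1)) · Σ_k (x_{k,i} - mean_i) · (x_{k,j} - mean_j), divisor n-1 = 4:
  S[X,X] = ((-4)·(-4) + (-3)·(-3) + (3)·(3) + (3)·(3) + (1)·(1)) / 4 = 44/4 = 11
  S[X,Y] = ((-4)·(0.4) + (-3)·(-1.6) + (3)·(0.4) + (3)·(0.4) + (1)·(0.4)) / 4 = 6/4 = 1.5
  S[Y,Y] = ((0.4)·(0.4) + (-1.6)·(-1.6) + (0.4)·(0.4) + (0.4)·(0.4) + (0.4)·(0.4)) / 4 = 3.2/4 = 0.8
  S = [[11, 1.5],
 [1.5, 0.8]].

Step 3 — invert S. det(S) = 11·0.8 - (1.5)² = 6.55.
  S^{-1} = (1/det) · [[d, -b], [-b, a]] = [[0.1221, -0.229],
 [-0.229, 1.6794]].

Step 4 — quadratic form (x̄ - mu_0)^T · S^{-1} · (x̄ - mu_0):
  S^{-1} · (x̄ - mu_0) = (-0.5649, 6.8092),
  (x̄ - mu_0)^T · [...] = (4)·(-0.5649) + (4.6)·(6.8092) = 29.0626.

Step 5 — scale by n: T² = 5 · 29.0626 = 145.313.

T² ≈ 145.313


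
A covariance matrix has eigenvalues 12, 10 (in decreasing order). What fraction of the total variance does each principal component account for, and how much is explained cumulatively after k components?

Step 1 — total variance = trace(Sigma) = Σ λ_i = 12 + 10 = 22.

Step 2 — fraction explained by component i = λ_i / Σ λ:
  PC1: 12/22 = 0.5455
  PC2: 10/22 = 0.4545

Step 3 — cumulative fraction after k components = (λ_1 + ... + λ_k) / Σ λ:
  k = 1: 12/22 = 0.5455
  k = 2: (12 + 10)/22 = 22/22 = 1

Summary (fraction, with percent):

explained: PC1 0.5455 (54.55%), PC2 0.4545 (45.45%);  cumulative: 0.5455, 1


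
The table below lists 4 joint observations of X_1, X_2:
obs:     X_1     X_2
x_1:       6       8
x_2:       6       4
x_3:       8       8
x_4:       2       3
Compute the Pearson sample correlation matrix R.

Step 1 — column means:
  mean(X_1) = (6 + 6 + 8 + 2) / 4 = 22/4 = 5.5
  mean(X_2) = (8 + 4 + 8 + 3) / 4 = 23/4 = 5.75

Step 2 — sample variances and covariances s[i,j] = (1/(n-1)) · Σ_k (x_{k,i} - mean_i) · (x_{k,j} - mean_j), with n-1 = 3:
  s[X_1,X_1] = ((0.5)·(0.5) + (0.5)·(0.5) + (2.5)·(2.5) + (-3.5)·(-3.5)) / 3 = 19/3 = 6.3333
  s[X_1,X_2] = ((0.5)·(2.25) + (0.5)·(-1.75) + (2.5)·(2.25) + (-3.5)·(-2.75)) / 3 = 15.5/3 = 5.1667
  s[X_2,X_2] = ((2.25)·(2.25) + (-1.75)·(-1.75) + (2.25)·(2.25) + (-2.75)·(-2.75)) / 3 = 20.75/3 = 6.9167
  Sample standard deviations s_i = √(s[i,i]):
  s(X_1) = √(6.3333) = 2.5166
  s(X_2) = √(6.9167) = 2.63

Step 3 — r_{ij} = s_{ij} / (s_i · s_j):
  r[X_1,X_1] = 1 (diagonal).
  r[X_1,X_2] = 5.1667 / (2.5166 · 2.63) = 5.1667 / 6.6186 = 0.7806
  r[X_2,X_2] = 1 (diagonal).

R is symmetric with unit diagonal. Assembling:

R = [[1, 0.7806],
 [0.7806, 1]]


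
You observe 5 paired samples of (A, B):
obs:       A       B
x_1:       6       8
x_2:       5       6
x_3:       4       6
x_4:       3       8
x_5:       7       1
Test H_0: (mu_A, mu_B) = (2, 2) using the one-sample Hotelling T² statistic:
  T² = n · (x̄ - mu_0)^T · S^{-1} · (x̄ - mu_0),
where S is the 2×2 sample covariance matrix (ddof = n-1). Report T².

Step 1 — sample mean vector:
  mean(A) = (6 + 5 + 4 + 3 + 7) / 5 = 25/5 = 5
  mean(B) = (8 + 6 + 6 + 8 + 1) / 5 = 29/5 = 5.8
  x̄ = (5, 5.8),  deviation x̄ - mu_0 = (5, 5.8) - (2, 2) = (3, 3.8).

Step 2 — sample covariance matrix, S[i,j] = (1/(n-1)) · Σ_k (x_{k,i} - mean_i) · (x_{k,j} - mean_j), divisor n-1 = 4:
  S[A,A] = ((1)·(1) + (0)·(0) + (-1)·(-1) + (-2)·(-2) + (2)·(2)) / 4 = 10/4 = 2.5
  S[A,B] = ((1)·(2.2) + (0)·(0.2) + (-1)·(0.2) + (-2)·(2.2) + (2)·(-4.8)) / 4 = -12/4 = -3
  S[B,B] = ((2.2)·(2.2) + (0.2)·(0.2) + (0.2)·(0.2) + (2.2)·(2.2) + (-4.8)·(-4.8)) / 4 = 32.8/4 = 8.2
  S = [[2.5, -3],
 [-3, 8.2]].

Step 3 — invert S. det(S) = 2.5·8.2 - (-3)² = 11.5.
  S^{-1} = (1/det) · [[d, -b], [-b, a]] = [[0.713, 0.2609],
 [0.2609, 0.2174]].

Step 4 — quadratic form (x̄ - mu_0)^T · S^{-1} · (x̄ - mu_0):
  S^{-1} · (x̄ - mu_0) = (3.1304, 1.6087),
  (x̄ - mu_0)^T · [...] = (3)·(3.1304) + (3.8)·(1.6087) = 15.5043.

Step 5 — scale by n: T² = 5 · 15.5043 = 77.5217.

T² ≈ 77.5217


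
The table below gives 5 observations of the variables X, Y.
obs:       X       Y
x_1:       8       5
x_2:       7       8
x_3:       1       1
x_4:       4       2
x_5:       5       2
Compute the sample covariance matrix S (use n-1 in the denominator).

Step 1 — column means:
  mean(X) = (8 + 7 + 1 + 4 + 5) / 5 = 25/5 = 5
  mean(Y) = (5 + 8 + 1 + 2 + 2) / 5 = 18/5 = 3.6

Step 2 — sample covariance S[i,j] = (1/(n-1)) · Σ_k (x_{k,i} - mean_i) · (x_{k,j} - mean_j), with n-1 = 4.
  S[X,X] = ((3)·(3) + (2)·(2) + (-4)·(-4) + (-1)·(-1) + (0)·(0)) / 4 = 30/4 = 7.5
  S[X,Y] = ((3)·(1.4) + (2)·(4.4) + (-4)·(-2.6) + (-1)·(-1.6) + (0)·(-1.6)) / 4 = 25/4 = 6.25
  S[Y,Y] = ((1.4)·(1.4) + (4.4)·(4.4) + (-2.6)·(-2.6) + (-1.6)·(-1.6) + (-1.6)·(-1.6)) / 4 = 33.2/4 = 8.3

S is symmetric (S[j,i] = S[i,j]). Assembling:

S = [[7.5, 6.25],
 [6.25, 8.3]]


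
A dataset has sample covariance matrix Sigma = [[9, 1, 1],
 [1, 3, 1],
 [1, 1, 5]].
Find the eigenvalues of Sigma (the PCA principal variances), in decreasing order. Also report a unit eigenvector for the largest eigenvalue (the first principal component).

Step 1 — characteristic polynomial p(λ) = det(λI - Sigma) = λ³ - tr·λ² + c_1·λ - det, where tr = trace, c_1 = sum of the principal 2×2 minors, det = det(Sigma):
  tr = 9 + 3 + 5 = 17,
  c_1 = (9·3 - (1)²) + (9·5 - (1)²) + (3·5 - (1)²) = 26 + 44 + 14 = 84,
  det = 9·(3·5 - (1)²) - (1)·((1)·5 - (1)·(1)) + (1)·((1)·(1) - 3·(1)) = 9·(14) - (1)·(4) + (1)·(-2) = 120.
  So p(λ) = λ³ - 17λ² + 84λ - 120.
Step 2 — look for an integer root (rational root theorem: any rational root is an integer divisor of 120). Testing λ = 5:
  p(5) = 125 - 425 + 420 - 120 = 0  ✓
  Dividing out (λ - 5): p(λ) = (λ - 5)(λ² - 12λ + 24).
Step 3 — remaining eigenvalues from the quadratic λ² - 12λ + 24 = 0:
  Δ = 12² - 4·24 = 144 - 96 = 48,  λ = (12 ± √48)/2 = (12 ± 6.9282)/2 ≈ 9.4641 or 2.5359.
  Sorted: λ_1 = 9.4641,  λ_2 = 5,  λ_3 = 2.5359  (check: sum = 17 = tr ✓).

Step 4 — unit eigenvector for λ_1 ≈ 9.4641: v spans the null space of (Sigma - λ_1 I), whose rows are
  r_1 = (-0.4641, 1, 1),  r_2 = (1, -6.4641, 1),  r_3 = (1, 1, -4.4641).
  v is orthogonal to every row, so take v ∝ r_1 × r_2 = ((1)·(1) - (1)·(-6.4641), (1)·(1) - (-0.4641)·(1), (-0.4641)·(-6.4641) - (1)·(1)) ≈ (7.4641, 1.4641, 2).
  Let u = (7.4641, 1.4641, 2).
  ||u|| = √((7.4641)² + (1.4641)² + (2)²) = √(61.8564) ≈ 7.8649,  v_1 = u/||u|| ≈ (0.949, 0.1862, 0.2543) (||v_1|| = 1).

λ_1 = 9.4641,  λ_2 = 5,  λ_3 = 2.5359;  v_1 ≈ (0.949, 0.1862, 0.2543)


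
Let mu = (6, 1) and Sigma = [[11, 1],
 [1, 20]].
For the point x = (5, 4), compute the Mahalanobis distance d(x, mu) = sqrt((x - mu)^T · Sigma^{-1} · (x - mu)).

Step 1 — centre the observation: (x - mu) = (-1, 3).

Step 2 — invert Sigma. det(Sigma) = 11·20 - (1)² = 219.
  Sigma^{-1} = (1/det) · [[d, -b], [-b, a]] = [[0.0913, -0.0046],
 [-0.0046, 0.0502]].

Step 3 — form the quadratic (x - mu)^T · Sigma^{-1} · (x - mu):
  Sigma^{-1} · (x - mu) = (-0.105, 0.1553).
  (x - mu)^T · [Sigma^{-1} · (x - mu)] = (-1)·(-0.105) + (3)·(0.1553) = 0.5708.

Step 4 — take square root: d = √(0.5708) ≈ 0.7555.

d(x, mu) = √(0.5708) ≈ 0.7555


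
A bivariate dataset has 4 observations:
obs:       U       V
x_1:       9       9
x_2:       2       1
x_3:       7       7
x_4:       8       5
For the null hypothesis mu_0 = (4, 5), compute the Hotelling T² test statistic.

Step 1 — sample mean vector:
  mean(U) = (9 + 2 + 7 + 8) / 4 = 26/4 = 6.5
  mean(V) = (9 + 1 + 7 + 5) / 4 = 22/4 = 5.5
  x̄ = (6.5, 5.5),  deviation x̄ - mu_0 = (6.5, 5.5) - (4, 5) = (2.5, 0.5).

Step 2 — sample covariance matrix, S[i,j] = (1/(n-1)) · Σ_k (x_{k,i} - mean_i) · (x_{k,j} - mean_j), divisor n-1 = 3:
  S[U,U] = ((2.5)·(2.5) + (-4.5)·(-4.5) + (0.5)·(0.5) + (1.5)·(1.5)) / 3 = 29/3 = 9.6667
  S[U,V] = ((2.5)·(3.5) + (-4.5)·(-4.5) + (0.5)·(1.5) + (1.5)·(-0.5)) / 3 = 29/3 = 9.6667
  S[V,V] = ((3.5)·(3.5) + (-4.5)·(-4.5) + (1.5)·(1.5) + (-0.5)·(-0.5)) / 3 = 35/3 = 11.6667
  S = [[9.6667, 9.6667],
 [9.6667, 11.6667]].

Step 3 — invert S. det(S) = 9.6667·11.6667 - (9.6667)² = 19.3333.
  S^{-1} = (1/det) · [[d, -b], [-b, a]] = [[0.6034, -0.5],
 [-0.5, 0.5]].

Step 4 — quadratic form (x̄ - mu_0)^T · S^{-1} · (x̄ - mu_0):
  S^{-1} · (x̄ - mu_0) = (1.2586, -1),
  (x̄ - mu_0)^T · [...] = (2.5)·(1.2586) + (0.5)·(-1) = 2.6466.

Step 5 — scale by n: T² = 4 · 2.6466 = 10.5862.

T² ≈ 10.5862


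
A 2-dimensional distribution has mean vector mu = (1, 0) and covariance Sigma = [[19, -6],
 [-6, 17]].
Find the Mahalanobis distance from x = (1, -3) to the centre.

Step 1 — centre the observation: (x - mu) = (0, -3).

Step 2 — invert Sigma. det(Sigma) = 19·17 - (-6)² = 287.
  Sigma^{-1} = (1/det) · [[d, -b], [-b, a]] = [[0.0592, 0.0209],
 [0.0209, 0.0662]].

Step 3 — form the quadratic (x - mu)^T · Sigma^{-1} · (x - mu):
  Sigma^{-1} · (x - mu) = (-0.0627, -0.1986).
  (x - mu)^T · [Sigma^{-1} · (x - mu)] = (0)·(-0.0627) + (-3)·(-0.1986) = 0.5958.

Step 4 — take square root: d = √(0.5958) ≈ 0.7719.

d(x, mu) = √(0.5958) ≈ 0.7719


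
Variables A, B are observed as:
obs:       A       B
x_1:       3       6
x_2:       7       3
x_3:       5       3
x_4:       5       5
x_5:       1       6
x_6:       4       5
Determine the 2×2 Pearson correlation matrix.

Step 1 — column means:
  mean(A) = (3 + 7 + 5 + 5 + 1 + 4) / 6 = 25/6 = 4.1667
  mean(B) = (6 + 3 + 3 + 5 + 6 + 5) / 6 = 28/6 = 4.6667

Step 2 — sample variances and covariances s[i,j] = (1/(n-1)) · Σ_k (x_{k,i} - mean_i) · (x_{k,j} - mean_j), with n-1 = 5:
  s[A,A] = ((-1.1667)·(-1.1667) + (2.8333)·(2.8333) + (0.8333)·(0.8333) + (0.8333)·(0.8333) + (-3.1667)·(-3.1667) + (-0.1667)·(-0.1667)) / 5 = 20.8333/5 = 4.1667
  s[A,B] = ((-1.1667)·(1.3333) + (2.8333)·(-1.6667) + (0.8333)·(-1.6667) + (0.8333)·(0.3333) + (-3.1667)·(1.3333) + (-0.1667)·(0.3333)) / 5 = -11.6667/5 = -2.3333
  s[B,B] = ((1.3333)·(1.3333) + (-1.6667)·(-1.6667) + (-1.6667)·(-1.6667) + (0.3333)·(0.3333) + (1.3333)·(1.3333) + (0.3333)·(0.3333)) / 5 = 9.3333/5 = 1.8667
  Sample standard deviations s_i = √(s[i,i]):
  s(A) = √(4.1667) = 2.0412
  s(B) = √(1.8667) = 1.3663

Step 3 — r_{ij} = s_{ij} / (s_i · s_j):
  r[A,A] = 1 (diagonal).
  r[A,B] = -2.3333 / (2.0412 · 1.3663) = -2.3333 / 2.7889 = -0.8367
  r[B,B] = 1 (diagonal).

R is symmetric with unit diagonal. Assembling:

R = [[1, -0.8367],
 [-0.8367, 1]]


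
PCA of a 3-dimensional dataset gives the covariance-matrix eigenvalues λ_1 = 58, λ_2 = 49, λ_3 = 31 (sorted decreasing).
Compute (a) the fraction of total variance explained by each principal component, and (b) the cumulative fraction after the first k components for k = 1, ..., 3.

Step 1 — total variance = trace(Sigma) = Σ λ_i = 58 + 49 + 31 = 138.

Step 2 — fraction explained by component i = λ_i / Σ λ:
  PC1: 58/138 = 0.4203
  PC2: 49/138 = 0.3551
  PC3: 31/138 = 0.2246

Step 3 — cumulative fraction after k components = (λ_1 + ... + λ_k) / Σ λ:
  k = 1: 58/138 = 0.4203
  k = 2: (58 + 49)/138 = 107/138 = 0.7754
  k = 3: (58 + 49 + 31)/138 = 138/138 = 1

Summary (fraction, with percent):

explained: PC1 0.4203 (42.03%), PC2 0.3551 (35.51%), PC3 0.2246 (22.46%);  cumulative: 0.4203, 0.7754, 1


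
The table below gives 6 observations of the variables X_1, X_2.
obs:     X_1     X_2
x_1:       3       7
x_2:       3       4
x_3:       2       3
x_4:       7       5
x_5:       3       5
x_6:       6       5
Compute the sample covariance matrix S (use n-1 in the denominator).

Step 1 — column means:
  mean(X_1) = (3 + 3 + 2 + 7 + 3 + 6) / 6 = 24/6 = 4
  mean(X_2) = (7 + 4 + 3 + 5 + 5 + 5) / 6 = 29/6 = 4.8333

Step 2 — sample covariance S[i,j] = (1/(n-1)) · Σ_k (x_{k,i} - mean_i) · (x_{k,j} - mean_j), with n-1 = 5.
  S[X_1,X_1] = ((-1)·(-1) + (-1)·(-1) + (-2)·(-2) + (3)·(3) + (-1)·(-1) + (2)·(2)) / 5 = 20/5 = 4
  S[X_1,X_2] = ((-1)·(2.1667) + (-1)·(-0.8333) + (-2)·(-1.8333) + (3)·(0.1667) + (-1)·(0.1667) + (2)·(0.1667)) / 5 = 3/5 = 0.6
  S[X_2,X_2] = ((2.1667)·(2.1667) + (-0.8333)·(-0.8333) + (-1.8333)·(-1.8333) + (0.1667)·(0.1667) + (0.1667)·(0.1667) + (0.1667)·(0.1667)) / 5 = 8.8333/5 = 1.7667

S is symmetric (S[j,i] = S[i,j]). Assembling:

S = [[4, 0.6],
 [0.6, 1.7667]]


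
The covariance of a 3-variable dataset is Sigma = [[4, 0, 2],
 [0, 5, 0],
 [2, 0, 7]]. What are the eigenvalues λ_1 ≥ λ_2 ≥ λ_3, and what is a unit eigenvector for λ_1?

Step 1 — characteristic polynomial p(λ) = det(λI - Sigma) = λ³ - tr·λ² + c_1·λ - det, where tr = trace, c_1 = sum of the principal 2×2 minors, det = det(Sigma):
  tr = 4 + 5 + 7 = 16,
  c_1 = (4·5 - (0)²) + (4·7 - (2)²) + (5·7 - (0)²) = 20 + 24 + 35 = 79,
  det = 4·(5·7 - (0)²) - (0)·((0)·7 - (0)·(2)) + (2)·((0)·(0) - 5·(2)) = 4·(35) - (0)·(0) + (2)·(-10) = 120.
  So p(λ) = λ³ - 16λ² + 79λ - 120.
Step 2 — look for an integer root (rational root theorem: any rational root is an integer divisor of 120). Testing λ = 3:
  p(3) = 27 - 144 + 237 - 120 = 0  ✓
  Dividing out (λ - 3): p(λ) = (λ - 3)(λ² - 13λ + 40).
Step 3 — remaining eigenvalues from the quadratic λ² - 13λ + 40 = 0:
  Δ = 13² - 4·40 = 169 - 160 = 9,  λ = (13 ± √9)/2 = (13 ± 3)/2 = 8 or 5.
  Sorted: λ_1 = 8,  λ_2 = 5,  λ_3 = 3  (check: sum = 16 = tr ✓).

Step 4 — unit eigenvector for λ_1 = 8: v spans the null space of (Sigma - λ_1 I), whose rows are
  r_1 = (-4, 0, 2),  r_2 = (0, -3, 0),  r_3 = (2, 0, -1).
  v is orthogonal to every row, so take v ∝ r_1 × r_2 = ((0)·(0) - (2)·(-3), (2)·(0) - (-4)·(0), (-4)·(-3) - (0)·(0)) = (6, 0, 12).
  Rescale (divide by 6): u = (1, 0, 2).
  ||u|| = √((1)² + (0)² + (2)²) = √(5) ≈ 2.2361,  v_1 = u/||u|| ≈ (0.4472, 0, 0.8944) (||v_1|| = 1).

λ_1 = 8,  λ_2 = 5,  λ_3 = 3;  v_1 ≈ (0.4472, 0, 0.8944)


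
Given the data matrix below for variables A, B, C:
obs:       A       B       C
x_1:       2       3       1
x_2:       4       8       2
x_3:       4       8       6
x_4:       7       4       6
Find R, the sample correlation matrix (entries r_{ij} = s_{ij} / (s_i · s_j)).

Step 1 — column means:
  mean(A) = (2 + 4 + 4 + 7) / 4 = 17/4 = 4.25
  mean(B) = (3 + 8 + 8 + 4) / 4 = 23/4 = 5.75
  mean(C) = (1 + 2 + 6 + 6) / 4 = 15/4 = 3.75

Step 2 — sample variances and covariances s[i,j] = (1/(n-1)) · Σ_k (x_{k,i} - mean_i) · (x_{k,j} - mean_j), with n-1 = 3:
  s[A,A] = ((-2.25)·(-2.25) + (-0.25)·(-0.25) + (-0.25)·(-0.25) + (2.75)·(2.75)) / 3 = 12.75/3 = 4.25
  s[A,B] = ((-2.25)·(-2.75) + (-0.25)·(2.25) + (-0.25)·(2.25) + (2.75)·(-1.75)) / 3 = 0.25/3 = 0.0833
  s[A,C] = ((-2.25)·(-2.75) + (-0.25)·(-1.75) + (-0.25)·(2.25) + (2.75)·(2.25)) / 3 = 12.25/3 = 4.0833
  s[B,B] = ((-2.75)·(-2.75) + (2.25)·(2.25) + (2.25)·(2.25) + (-1.75)·(-1.75)) / 3 = 20.75/3 = 6.9167
  s[B,C] = ((-2.75)·(-2.75) + (2.25)·(-1.75) + (2.25)·(2.25) + (-1.75)·(2.25)) / 3 = 4.75/3 = 1.5833
  s[C,C] = ((-2.75)·(-2.75) + (-1.75)·(-1.75) + (2.25)·(2.25) + (2.25)·(2.25)) / 3 = 20.75/3 = 6.9167
  Sample standard deviations s_i = √(s[i,i]):
  s(A) = √(4.25) = 2.0616
  s(B) = √(6.9167) = 2.63
  s(C) = √(6.9167) = 2.63

Step 3 — r_{ij} = s_{ij} / (s_i · s_j):
  r[A,A] = 1 (diagonal).
  r[A,B] = 0.0833 / (2.0616 · 2.63) = 0.0833 / 5.4218 = 0.0154
  r[A,C] = 4.0833 / (2.0616 · 2.63) = 4.0833 / 5.4218 = 0.7531
  r[B,B] = 1 (diagonal).
  r[B,C] = 1.5833 / (2.63 · 2.63) = 1.5833 / 6.9167 = 0.2289
  r[C,C] = 1 (diagonal).

R is symmetric with unit diagonal. Assembling:

R = [[1, 0.0154, 0.7531],
 [0.0154, 1, 0.2289],
 [0.7531, 0.2289, 1]]
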